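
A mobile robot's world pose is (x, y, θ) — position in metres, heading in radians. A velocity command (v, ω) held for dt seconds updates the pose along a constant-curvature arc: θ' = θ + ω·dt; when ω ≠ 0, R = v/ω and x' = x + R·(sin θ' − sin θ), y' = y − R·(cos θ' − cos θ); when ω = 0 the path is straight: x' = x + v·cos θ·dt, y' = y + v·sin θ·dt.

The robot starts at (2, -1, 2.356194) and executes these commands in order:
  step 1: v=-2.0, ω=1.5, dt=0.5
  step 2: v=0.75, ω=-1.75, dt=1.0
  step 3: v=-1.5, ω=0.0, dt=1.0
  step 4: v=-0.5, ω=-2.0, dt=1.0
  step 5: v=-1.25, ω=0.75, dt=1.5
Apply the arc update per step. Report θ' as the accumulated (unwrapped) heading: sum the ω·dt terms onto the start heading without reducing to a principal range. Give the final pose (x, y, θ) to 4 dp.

step 1: θ'=3.1062 (R=-1.3333) → pose (2.8956, -1.3897, 3.1062)
step 2: θ'=1.3562 (R=-0.4286) → pose (2.4920, -0.8701, 1.3562)
step 3: θ'=1.3562 (straight) → pose (2.1726, -2.3357, 1.3562)
step 4: θ'=-0.6438 (R=0.2500) → pose (1.7783, -2.4824, -0.6438)
step 5: θ'=0.4812 (R=-1.6667) → pose (0.0065, -2.3380, 0.4812)

(0.0065, -2.3380, 0.4812)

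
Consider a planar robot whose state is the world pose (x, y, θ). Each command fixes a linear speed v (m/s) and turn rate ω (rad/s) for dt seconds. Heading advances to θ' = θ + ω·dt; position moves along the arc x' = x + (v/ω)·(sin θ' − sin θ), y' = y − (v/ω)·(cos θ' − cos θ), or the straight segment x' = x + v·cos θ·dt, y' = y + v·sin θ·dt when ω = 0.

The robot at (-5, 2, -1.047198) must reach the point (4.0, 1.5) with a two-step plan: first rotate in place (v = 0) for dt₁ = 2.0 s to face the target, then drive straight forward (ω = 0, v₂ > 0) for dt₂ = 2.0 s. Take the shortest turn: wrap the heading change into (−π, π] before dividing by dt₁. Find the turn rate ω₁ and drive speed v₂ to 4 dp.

heading to target = atan2(1.5−2, 4−-5) = -0.0555
Δθ = wrap(-0.0555 − -1.0472) = 0.9917; ω₁ = Δθ/dt₁ = 0.4958
distance = √((4−-5)² + (1.5−2)²) = 9.0139; v₂ = distance/dt₂ = 4.5069

ω₁ = 0.4958, v₂ = 4.5069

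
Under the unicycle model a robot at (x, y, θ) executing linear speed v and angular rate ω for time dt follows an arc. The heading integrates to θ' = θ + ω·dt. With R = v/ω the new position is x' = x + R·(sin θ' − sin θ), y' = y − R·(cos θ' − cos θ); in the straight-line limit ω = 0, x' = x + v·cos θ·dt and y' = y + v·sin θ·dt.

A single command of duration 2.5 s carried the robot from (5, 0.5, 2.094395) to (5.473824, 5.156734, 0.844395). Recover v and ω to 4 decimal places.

v = 2.0000, ω = -0.5000

Δθ = 0.844395 − 2.094395 = -1.250000
ω = Δθ/dt = -1.250000/2.5 = -0.5000
R = −Δy/(cos θ' − cos θ) = -4.0000
v = R·ω = -4.0000·-0.5000 = 2.0000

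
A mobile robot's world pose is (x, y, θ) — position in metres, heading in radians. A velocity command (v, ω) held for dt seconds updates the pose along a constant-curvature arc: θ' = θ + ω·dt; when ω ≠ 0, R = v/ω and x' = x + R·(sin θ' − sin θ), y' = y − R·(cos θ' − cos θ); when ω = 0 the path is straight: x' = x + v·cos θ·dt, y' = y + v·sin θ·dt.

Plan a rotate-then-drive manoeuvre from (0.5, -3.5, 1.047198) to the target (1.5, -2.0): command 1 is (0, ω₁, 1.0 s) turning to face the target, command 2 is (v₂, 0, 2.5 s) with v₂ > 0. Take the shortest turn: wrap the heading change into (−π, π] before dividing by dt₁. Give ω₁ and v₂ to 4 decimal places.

ω₁ = -0.0644, v₂ = 0.7211

heading to target = atan2(-2−-3.5, 1.5−0.5) = 0.9828
Δθ = wrap(0.9828 − 1.0472) = -0.0644; ω₁ = Δθ/dt₁ = -0.0644
distance = √((1.5−0.5)² + (-2−-3.5)²) = 1.8028; v₂ = distance/dt₂ = 0.7211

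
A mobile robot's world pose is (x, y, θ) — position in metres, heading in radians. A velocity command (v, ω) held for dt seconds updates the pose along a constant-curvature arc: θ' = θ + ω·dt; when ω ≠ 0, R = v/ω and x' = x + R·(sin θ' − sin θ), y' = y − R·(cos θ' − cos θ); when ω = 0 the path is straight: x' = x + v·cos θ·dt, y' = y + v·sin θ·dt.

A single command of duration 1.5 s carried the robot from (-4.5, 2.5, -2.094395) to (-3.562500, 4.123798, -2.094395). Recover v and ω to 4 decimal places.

Δθ = -2.094395 − -2.094395 = 0.000000
ω = Δθ/dt = 0.000000/1.5 = 0.0000
ω = 0 → v = (Δx·cos θ + Δy·sin θ)/dt = -1.2500

v = -1.2500, ω = 0.0000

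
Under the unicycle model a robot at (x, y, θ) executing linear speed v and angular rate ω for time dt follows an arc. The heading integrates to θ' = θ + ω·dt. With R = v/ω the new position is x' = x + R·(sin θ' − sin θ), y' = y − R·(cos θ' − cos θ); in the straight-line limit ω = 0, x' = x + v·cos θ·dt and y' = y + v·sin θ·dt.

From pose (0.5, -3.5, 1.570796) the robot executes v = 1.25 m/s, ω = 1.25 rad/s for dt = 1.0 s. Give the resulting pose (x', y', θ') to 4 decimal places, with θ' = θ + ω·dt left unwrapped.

θ' = 1.5708 + 1.25·1.0 = 2.8208
R = v/ω = 1.25/1.25 = 1.0000
x' = 0.5 + 1.0000·(sin 2.8208 − sin 1.5708) = -0.1847
y' = -3.5 − 1.0000·(cos 2.8208 − cos 1.5708) = -2.5510

(-0.1847, -2.5510, 2.8208)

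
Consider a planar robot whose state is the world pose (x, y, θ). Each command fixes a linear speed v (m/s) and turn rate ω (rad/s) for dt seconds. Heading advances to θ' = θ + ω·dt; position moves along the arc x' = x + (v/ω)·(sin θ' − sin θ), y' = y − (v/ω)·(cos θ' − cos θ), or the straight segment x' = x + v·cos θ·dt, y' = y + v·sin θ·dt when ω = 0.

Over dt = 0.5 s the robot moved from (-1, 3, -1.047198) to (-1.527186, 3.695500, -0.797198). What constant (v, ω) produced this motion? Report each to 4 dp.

Δθ = -0.797198 − -1.047198 = 0.250000
ω = Δθ/dt = 0.250000/0.5 = 0.5000
R = −Δy/(cos θ' − cos θ) = -3.5000
v = R·ω = -3.5000·0.5000 = -1.7500

v = -1.7500, ω = 0.5000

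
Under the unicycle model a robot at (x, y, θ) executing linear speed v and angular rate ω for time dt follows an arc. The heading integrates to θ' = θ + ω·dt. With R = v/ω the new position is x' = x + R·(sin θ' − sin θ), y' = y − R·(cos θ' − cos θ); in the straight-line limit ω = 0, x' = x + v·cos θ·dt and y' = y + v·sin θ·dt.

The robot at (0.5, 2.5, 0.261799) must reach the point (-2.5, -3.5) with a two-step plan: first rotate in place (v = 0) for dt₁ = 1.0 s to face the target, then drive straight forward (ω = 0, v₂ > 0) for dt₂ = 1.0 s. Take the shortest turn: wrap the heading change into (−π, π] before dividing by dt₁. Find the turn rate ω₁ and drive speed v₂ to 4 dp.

ω₁ = -2.2962, v₂ = 6.7082

heading to target = atan2(-3.5−2.5, -2.5−0.5) = -2.0344
Δθ = wrap(-2.0344 − 0.2618) = -2.2962; ω₁ = Δθ/dt₁ = -2.2962
distance = √((-2.5−0.5)² + (-3.5−2.5)²) = 6.7082; v₂ = distance/dt₂ = 6.7082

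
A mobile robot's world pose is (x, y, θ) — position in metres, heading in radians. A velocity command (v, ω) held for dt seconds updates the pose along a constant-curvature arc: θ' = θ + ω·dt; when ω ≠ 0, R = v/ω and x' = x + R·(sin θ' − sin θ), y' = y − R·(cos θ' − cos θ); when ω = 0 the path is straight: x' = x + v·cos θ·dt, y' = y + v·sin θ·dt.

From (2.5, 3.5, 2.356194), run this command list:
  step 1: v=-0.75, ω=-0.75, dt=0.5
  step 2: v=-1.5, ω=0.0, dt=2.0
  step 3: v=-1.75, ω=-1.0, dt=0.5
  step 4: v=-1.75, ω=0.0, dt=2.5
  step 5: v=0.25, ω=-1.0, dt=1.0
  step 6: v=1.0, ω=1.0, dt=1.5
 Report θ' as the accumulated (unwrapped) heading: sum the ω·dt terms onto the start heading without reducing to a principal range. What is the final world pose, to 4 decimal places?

step 1: θ'=1.9812 (R=1.0000) → pose (2.7099, 3.1919, 1.9812)
step 2: θ'=1.9812 (straight) → pose (3.9068, 0.4410, 1.9812)
step 3: θ'=1.4812 (R=1.7500) → pose (4.0451, -0.4138, 1.4812)
step 4: θ'=1.4812 (straight) → pose (3.6536, -4.7713, 1.4812)
step 5: θ'=0.4812 (R=-0.2500) → pose (3.7869, -4.5720, 0.4812)
step 6: θ'=1.9812 (R=1.0000) → pose (4.2410, -3.2866, 1.9812)

(4.2410, -3.2866, 1.9812)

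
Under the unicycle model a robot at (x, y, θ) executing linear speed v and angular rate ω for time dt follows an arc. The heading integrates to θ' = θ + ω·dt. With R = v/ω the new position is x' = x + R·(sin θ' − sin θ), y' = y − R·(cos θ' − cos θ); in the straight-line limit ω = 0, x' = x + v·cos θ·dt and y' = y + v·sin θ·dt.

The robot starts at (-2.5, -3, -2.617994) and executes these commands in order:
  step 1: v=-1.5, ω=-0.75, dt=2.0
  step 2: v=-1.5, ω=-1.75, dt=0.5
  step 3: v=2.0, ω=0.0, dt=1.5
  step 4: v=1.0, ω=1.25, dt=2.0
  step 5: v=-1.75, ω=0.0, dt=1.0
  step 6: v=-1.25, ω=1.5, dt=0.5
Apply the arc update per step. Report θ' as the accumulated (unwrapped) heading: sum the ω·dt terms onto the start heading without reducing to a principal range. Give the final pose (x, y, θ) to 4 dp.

(1.5616, 0.9908, -1.7430)

step 1: θ'=-4.1180 (R=2.0000) → pose (0.1570, -3.6120, -4.1180)
step 2: θ'=-4.9930 (R=0.8571) → pose (0.2705, -4.3294, -4.9930)
step 3: θ'=-4.9930 (straight) → pose (1.1013, -1.4468, -4.9930)
step 4: θ'=-2.4930 (R=0.8000) → pose (-0.1507, -0.5877, -2.4930)
step 5: θ'=-2.4930 (straight) → pose (1.2439, 0.4695, -2.4930)
step 6: θ'=-1.7430 (R=-0.8333) → pose (1.5616, 0.9908, -1.7430)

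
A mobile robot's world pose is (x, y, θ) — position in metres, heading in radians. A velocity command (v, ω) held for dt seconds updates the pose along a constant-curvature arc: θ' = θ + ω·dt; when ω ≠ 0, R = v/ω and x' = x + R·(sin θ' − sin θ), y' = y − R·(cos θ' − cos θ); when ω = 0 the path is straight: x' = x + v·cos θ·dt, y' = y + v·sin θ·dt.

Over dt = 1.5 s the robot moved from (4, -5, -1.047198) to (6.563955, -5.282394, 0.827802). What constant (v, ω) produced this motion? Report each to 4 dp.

Δθ = 0.827802 − -1.047198 = 1.875000
ω = Δθ/dt = 1.875000/1.5 = 1.2500
R = Δx/(sin θ' − sin θ) = 1.6000
v = R·ω = 1.6000·1.2500 = 2.0000

v = 2.0000, ω = 1.2500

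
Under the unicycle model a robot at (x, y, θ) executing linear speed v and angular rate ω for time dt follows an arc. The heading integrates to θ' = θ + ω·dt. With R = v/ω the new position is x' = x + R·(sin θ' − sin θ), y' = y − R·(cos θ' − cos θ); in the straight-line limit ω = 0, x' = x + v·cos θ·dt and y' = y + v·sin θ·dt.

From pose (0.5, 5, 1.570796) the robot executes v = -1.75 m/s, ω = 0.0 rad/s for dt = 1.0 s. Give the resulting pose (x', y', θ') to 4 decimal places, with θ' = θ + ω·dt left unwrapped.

(0.5000, 3.2500, 1.5708)

θ' = 1.5708 + 0.0·1.0 = 1.5708
ω = 0 → straight: x' = 0.5 + -1.75·cos(1.5708)·1.0 = 0.5000
y' = 5 + -1.75·sin(1.5708)·1.0 = 3.2500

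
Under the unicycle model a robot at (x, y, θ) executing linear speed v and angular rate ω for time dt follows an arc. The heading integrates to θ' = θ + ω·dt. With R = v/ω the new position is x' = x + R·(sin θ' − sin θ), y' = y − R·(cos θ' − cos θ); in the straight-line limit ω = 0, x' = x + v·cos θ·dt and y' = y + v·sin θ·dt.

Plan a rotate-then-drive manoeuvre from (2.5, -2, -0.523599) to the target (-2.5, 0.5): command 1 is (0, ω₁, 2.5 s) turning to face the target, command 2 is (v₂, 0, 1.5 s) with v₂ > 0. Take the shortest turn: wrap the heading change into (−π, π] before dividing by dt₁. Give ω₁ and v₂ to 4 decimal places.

heading to target = atan2(0.5−-2, -2.5−2.5) = 2.6779
Δθ = wrap(2.6779 − -0.5236) = -3.0816; ω₁ = Δθ/dt₁ = -1.2327
distance = √((-2.5−2.5)² + (0.5−-2)²) = 5.5902; v₂ = distance/dt₂ = 3.7268

ω₁ = -1.2327, v₂ = 3.7268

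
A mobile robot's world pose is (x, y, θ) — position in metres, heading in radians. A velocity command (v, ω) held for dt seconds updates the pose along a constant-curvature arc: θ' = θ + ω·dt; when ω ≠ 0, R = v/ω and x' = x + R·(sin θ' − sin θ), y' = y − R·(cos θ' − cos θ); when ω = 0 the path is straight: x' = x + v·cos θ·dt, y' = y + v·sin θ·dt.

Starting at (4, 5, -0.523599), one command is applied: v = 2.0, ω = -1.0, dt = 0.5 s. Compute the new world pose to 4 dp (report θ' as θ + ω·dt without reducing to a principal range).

θ' = -0.5236 + -1.0·0.5 = -1.0236
R = v/ω = 2.0/-1.0 = -2.0000
x' = 4 + -2.0000·(sin -1.0236 − sin -0.5236) = 4.7080
y' = 5 − -2.0000·(cos -1.0236 − cos -0.5236) = 4.3085

(4.7080, 4.3085, -1.0236)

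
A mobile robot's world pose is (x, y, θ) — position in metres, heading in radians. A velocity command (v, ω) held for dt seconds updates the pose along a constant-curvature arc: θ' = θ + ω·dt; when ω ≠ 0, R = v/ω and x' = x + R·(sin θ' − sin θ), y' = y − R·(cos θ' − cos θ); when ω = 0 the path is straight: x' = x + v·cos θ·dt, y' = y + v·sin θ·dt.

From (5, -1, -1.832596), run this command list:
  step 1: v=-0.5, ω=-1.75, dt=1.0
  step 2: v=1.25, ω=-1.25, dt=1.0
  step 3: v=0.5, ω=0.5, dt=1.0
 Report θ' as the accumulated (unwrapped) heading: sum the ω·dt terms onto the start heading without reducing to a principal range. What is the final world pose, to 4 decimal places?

step 1: θ'=-3.5826 (R=0.2857) → pose (5.3979, -0.8156, -3.5826)
step 2: θ'=-4.8326 (R=-1.0000) → pose (4.8320, 0.2087, -4.8326)
step 3: θ'=-4.3326 (R=1.0000) → pose (4.7680, 0.6993, -4.3326)

(4.7680, 0.6993, -4.3326)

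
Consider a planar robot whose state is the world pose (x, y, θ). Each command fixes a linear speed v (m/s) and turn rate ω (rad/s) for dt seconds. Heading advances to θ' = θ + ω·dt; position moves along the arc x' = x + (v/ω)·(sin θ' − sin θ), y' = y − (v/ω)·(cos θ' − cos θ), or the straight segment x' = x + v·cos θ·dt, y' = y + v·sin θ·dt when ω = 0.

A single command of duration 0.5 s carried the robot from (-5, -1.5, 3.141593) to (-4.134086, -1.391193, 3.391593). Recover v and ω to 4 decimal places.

v = -1.7500, ω = 0.5000

Δθ = 3.391593 − 3.141593 = 0.250000
ω = Δθ/dt = 0.250000/0.5 = 0.5000
R = Δx/(sin θ' − sin θ) = -3.5000
v = R·ω = -3.5000·0.5000 = -1.7500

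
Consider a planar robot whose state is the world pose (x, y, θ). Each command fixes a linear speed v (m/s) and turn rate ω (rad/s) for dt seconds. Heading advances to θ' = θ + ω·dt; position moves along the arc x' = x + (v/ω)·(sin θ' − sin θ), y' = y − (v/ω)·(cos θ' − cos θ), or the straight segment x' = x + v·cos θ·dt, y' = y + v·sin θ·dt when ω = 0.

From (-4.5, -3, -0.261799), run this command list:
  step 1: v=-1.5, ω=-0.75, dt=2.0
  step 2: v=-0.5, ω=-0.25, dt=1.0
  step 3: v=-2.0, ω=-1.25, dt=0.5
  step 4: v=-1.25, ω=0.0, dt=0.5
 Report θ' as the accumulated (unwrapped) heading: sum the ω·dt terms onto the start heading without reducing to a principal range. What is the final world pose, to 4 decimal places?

(-4.5708, 0.8053, -2.6368)

step 1: θ'=-1.7618 (R=2.0000) → pose (-5.9460, -0.6885, -1.7618)
step 2: θ'=-2.0118 (R=2.0000) → pose (-5.7910, -0.2145, -2.0118)
step 3: θ'=-2.6368 (R=1.6000) → pose (-5.1179, 0.5030, -2.6368)
step 4: θ'=-2.6368 (straight) → pose (-4.5708, 0.8053, -2.6368)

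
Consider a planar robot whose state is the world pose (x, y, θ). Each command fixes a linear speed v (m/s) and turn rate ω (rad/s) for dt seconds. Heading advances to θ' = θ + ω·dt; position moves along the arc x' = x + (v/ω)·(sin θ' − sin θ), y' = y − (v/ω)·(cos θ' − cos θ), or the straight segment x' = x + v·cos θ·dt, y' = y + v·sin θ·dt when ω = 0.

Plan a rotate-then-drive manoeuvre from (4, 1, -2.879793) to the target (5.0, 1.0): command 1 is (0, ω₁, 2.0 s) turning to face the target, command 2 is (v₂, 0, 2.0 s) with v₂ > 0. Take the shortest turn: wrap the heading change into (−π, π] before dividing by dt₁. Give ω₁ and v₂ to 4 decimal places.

heading to target = atan2(1−1, 5−4) = 0.0000
Δθ = wrap(0.0000 − -2.8798) = 2.8798; ω₁ = Δθ/dt₁ = 1.4399
distance = √((5−4)² + (1−1)²) = 1.0000; v₂ = distance/dt₂ = 0.5000

ω₁ = 1.4399, v₂ = 0.5000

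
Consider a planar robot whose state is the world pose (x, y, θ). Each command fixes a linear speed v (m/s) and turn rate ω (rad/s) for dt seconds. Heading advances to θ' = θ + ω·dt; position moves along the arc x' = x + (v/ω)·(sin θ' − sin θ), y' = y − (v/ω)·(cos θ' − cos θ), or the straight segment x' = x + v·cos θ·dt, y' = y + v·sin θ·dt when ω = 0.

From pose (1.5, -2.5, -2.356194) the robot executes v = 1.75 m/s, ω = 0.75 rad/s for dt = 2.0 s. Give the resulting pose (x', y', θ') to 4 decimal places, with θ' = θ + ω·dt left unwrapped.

θ' = -2.3562 + 0.75·2.0 = -0.8562
R = v/ω = 1.75/0.75 = 2.3333
x' = 1.5 + 2.3333·(sin -0.8562 − sin -2.3562) = 1.3874
y' = -2.5 − 2.3333·(cos -0.8562 − cos -2.3562) = -5.6790

(1.3874, -5.6790, -0.8562)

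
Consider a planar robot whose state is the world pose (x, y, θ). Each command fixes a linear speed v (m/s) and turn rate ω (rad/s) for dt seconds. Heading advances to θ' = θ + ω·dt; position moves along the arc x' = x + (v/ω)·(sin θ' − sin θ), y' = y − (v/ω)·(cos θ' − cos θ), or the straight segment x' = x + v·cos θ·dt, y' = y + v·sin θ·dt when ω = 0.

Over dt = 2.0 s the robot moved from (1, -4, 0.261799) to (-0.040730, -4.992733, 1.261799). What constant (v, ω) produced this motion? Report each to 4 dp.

Δθ = 1.261799 − 0.261799 = 1.000000
ω = Δθ/dt = 1.000000/2.0 = 0.5000
R = Δx/(sin θ' − sin θ) = -1.5000
v = R·ω = -1.5000·0.5000 = -0.7500

v = -0.7500, ω = 0.5000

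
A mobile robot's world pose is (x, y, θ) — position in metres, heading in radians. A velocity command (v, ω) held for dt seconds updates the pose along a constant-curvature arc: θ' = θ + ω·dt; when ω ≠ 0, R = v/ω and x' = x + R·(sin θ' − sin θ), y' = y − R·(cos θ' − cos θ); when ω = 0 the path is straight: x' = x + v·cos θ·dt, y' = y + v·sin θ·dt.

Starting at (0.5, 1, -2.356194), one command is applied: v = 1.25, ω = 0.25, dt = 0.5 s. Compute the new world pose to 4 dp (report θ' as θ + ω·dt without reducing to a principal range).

θ' = -2.3562 + 0.25·0.5 = -2.2312
R = v/ω = 1.25/0.25 = 5.0000
x' = 0.5 + 5.0000·(sin -2.2312 − sin -2.3562) = 0.0868
y' = 1 − 5.0000·(cos -2.2312 − cos -2.3562) = 0.5316

(0.0868, 0.5316, -2.2312)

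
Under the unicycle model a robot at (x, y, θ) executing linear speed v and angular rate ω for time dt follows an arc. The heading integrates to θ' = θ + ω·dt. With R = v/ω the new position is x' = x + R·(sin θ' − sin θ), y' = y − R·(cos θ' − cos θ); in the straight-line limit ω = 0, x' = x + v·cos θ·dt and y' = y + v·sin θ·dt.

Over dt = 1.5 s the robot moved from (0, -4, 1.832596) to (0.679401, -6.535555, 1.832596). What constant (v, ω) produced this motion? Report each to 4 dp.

Δθ = 1.832596 − 1.832596 = 0.000000
ω = Δθ/dt = 0.000000/1.5 = 0.0000
ω = 0 → v = (Δx·cos θ + Δy·sin θ)/dt = -1.7500

v = -1.7500, ω = 0.0000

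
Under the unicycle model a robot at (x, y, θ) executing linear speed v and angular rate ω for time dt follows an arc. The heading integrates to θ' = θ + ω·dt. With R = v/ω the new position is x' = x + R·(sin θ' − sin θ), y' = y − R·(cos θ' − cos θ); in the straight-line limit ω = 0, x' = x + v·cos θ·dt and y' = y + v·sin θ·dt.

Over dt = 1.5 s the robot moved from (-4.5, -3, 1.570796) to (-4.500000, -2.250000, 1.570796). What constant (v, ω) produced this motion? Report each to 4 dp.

Δθ = 1.570796 − 1.570796 = 0.000000
ω = Δθ/dt = 0.000000/1.5 = 0.0000
ω = 0 → v = (Δx·cos θ + Δy·sin θ)/dt = 0.5000

v = 0.5000, ω = 0.0000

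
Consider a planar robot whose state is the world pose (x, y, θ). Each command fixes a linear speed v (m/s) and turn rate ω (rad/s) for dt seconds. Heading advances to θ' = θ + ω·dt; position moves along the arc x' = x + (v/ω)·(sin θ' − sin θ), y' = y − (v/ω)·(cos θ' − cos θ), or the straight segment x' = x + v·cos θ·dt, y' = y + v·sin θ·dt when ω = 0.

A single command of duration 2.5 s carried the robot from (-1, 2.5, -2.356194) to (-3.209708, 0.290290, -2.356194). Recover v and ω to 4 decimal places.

Δθ = -2.356194 − -2.356194 = 0.000000
ω = Δθ/dt = 0.000000/2.5 = 0.0000
ω = 0 → v = (Δx·cos θ + Δy·sin θ)/dt = 1.2500

v = 1.2500, ω = 0.0000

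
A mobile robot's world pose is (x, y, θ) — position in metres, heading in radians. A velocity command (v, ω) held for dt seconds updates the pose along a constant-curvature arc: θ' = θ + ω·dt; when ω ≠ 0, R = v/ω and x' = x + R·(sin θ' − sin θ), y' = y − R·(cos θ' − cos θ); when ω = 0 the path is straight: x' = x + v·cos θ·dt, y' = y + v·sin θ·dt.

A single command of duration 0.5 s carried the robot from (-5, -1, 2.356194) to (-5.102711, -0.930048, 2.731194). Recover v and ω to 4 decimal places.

Δθ = 2.731194 − 2.356194 = 0.375000
ω = Δθ/dt = 0.375000/0.5 = 0.7500
R = Δx/(sin θ' − sin θ) = 0.3333
v = R·ω = 0.3333·0.7500 = 0.2500

v = 0.2500, ω = 0.7500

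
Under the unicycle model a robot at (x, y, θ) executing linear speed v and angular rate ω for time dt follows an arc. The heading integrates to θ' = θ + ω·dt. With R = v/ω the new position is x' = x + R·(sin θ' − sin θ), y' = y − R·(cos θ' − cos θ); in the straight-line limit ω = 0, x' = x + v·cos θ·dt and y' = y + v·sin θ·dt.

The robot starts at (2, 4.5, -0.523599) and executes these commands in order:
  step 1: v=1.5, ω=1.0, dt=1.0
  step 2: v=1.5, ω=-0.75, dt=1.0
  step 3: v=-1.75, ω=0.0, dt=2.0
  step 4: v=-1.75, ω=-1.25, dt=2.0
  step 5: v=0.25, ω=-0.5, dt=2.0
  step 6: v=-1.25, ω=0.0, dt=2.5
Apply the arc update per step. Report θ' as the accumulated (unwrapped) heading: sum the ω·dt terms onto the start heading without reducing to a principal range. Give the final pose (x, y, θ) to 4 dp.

step 1: θ'=0.4764 (R=1.5000) → pose (3.4379, 4.4661, 0.4764)
step 2: θ'=-0.2736 (R=-2.0000) → pose (4.8954, 4.6144, -0.2736)
step 3: θ'=-0.2736 (straight) → pose (1.5256, 5.5601, -0.2736)
step 4: θ'=-2.7736 (R=1.4000) → pose (1.4003, 8.2143, -2.7736)
step 5: θ'=-3.7736 (R=-0.5000) → pose (0.9250, 8.2774, -3.7736)
step 6: θ'=-3.7736 (straight) → pose (3.4464, 6.4312, -3.7736)

(3.4464, 6.4312, -3.7736)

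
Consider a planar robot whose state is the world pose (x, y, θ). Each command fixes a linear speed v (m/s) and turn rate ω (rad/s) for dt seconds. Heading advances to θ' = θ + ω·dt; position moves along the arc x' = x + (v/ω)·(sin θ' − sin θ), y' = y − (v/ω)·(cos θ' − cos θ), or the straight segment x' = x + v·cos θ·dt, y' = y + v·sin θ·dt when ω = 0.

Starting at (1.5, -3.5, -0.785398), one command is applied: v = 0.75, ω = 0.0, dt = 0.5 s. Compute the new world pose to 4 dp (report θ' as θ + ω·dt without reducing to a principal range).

(1.7652, -3.7652, -0.7854)

θ' = -0.7854 + 0.0·0.5 = -0.7854
ω = 0 → straight: x' = 1.5 + 0.75·cos(-0.7854)·0.5 = 1.7652
y' = -3.5 + 0.75·sin(-0.7854)·0.5 = -3.7652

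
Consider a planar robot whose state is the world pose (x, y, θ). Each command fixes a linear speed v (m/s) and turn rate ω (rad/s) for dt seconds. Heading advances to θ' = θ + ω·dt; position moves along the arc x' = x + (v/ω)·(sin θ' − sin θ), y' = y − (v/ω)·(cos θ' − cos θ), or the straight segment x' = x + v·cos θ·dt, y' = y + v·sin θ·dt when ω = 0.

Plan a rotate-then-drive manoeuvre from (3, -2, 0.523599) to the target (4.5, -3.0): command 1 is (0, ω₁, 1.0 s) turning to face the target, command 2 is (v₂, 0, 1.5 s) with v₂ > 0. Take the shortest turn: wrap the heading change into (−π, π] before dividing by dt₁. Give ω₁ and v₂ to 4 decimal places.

heading to target = atan2(-3−-2, 4.5−3) = -0.5880
Δθ = wrap(-0.5880 − 0.5236) = -1.1116; ω₁ = Δθ/dt₁ = -1.1116
distance = √((4.5−3)² + (-3−-2)²) = 1.8028; v₂ = distance/dt₂ = 1.2019

ω₁ = -1.1116, v₂ = 1.2019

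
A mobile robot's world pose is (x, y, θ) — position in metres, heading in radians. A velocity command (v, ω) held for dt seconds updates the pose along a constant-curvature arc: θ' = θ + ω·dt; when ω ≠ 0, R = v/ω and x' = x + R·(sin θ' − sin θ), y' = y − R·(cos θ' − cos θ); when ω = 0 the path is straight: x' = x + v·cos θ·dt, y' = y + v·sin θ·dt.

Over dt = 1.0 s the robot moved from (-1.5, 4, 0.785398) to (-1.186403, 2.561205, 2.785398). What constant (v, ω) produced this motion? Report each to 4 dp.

Δθ = 2.785398 − 0.785398 = 2.000000
ω = Δθ/dt = 2.000000/1.0 = 2.0000
R = −Δy/(cos θ' − cos θ) = -0.8750
v = R·ω = -0.8750·2.0000 = -1.7500

v = -1.7500, ω = 2.0000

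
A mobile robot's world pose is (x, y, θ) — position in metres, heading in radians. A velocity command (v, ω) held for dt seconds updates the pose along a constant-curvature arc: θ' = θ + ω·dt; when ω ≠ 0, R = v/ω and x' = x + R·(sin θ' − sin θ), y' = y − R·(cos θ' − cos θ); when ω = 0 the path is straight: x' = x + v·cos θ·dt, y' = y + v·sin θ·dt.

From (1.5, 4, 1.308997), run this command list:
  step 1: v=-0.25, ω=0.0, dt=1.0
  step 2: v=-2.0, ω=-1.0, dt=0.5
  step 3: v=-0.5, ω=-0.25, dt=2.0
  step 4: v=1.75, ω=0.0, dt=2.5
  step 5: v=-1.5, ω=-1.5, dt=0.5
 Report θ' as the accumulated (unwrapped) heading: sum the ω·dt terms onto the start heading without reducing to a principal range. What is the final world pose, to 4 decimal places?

step 1: θ'=1.3090 (straight) → pose (1.4353, 3.7585, 1.3090)
step 2: θ'=0.8090 (R=2.0000) → pose (0.9506, 2.8957, 0.8090)
step 3: θ'=0.3090 (R=2.0000) → pose (0.1117, 2.3709, 0.3090)
step 4: θ'=0.3090 (straight) → pose (4.2794, 3.7013, 0.3090)
step 5: θ'=-0.4410 (R=1.0000) → pose (3.5485, 3.7496, -0.4410)

(3.5485, 3.7496, -0.4410)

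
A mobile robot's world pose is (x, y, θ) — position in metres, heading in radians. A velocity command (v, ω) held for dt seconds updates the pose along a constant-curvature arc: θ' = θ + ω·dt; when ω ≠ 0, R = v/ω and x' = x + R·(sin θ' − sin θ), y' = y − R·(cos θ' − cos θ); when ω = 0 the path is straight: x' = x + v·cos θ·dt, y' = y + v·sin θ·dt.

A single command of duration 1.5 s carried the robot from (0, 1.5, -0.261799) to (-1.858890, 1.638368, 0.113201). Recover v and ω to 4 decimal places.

Δθ = 0.113201 − -0.261799 = 0.375000
ω = Δθ/dt = 0.375000/1.5 = 0.2500
R = Δx/(sin θ' − sin θ) = -5.0000
v = R·ω = -5.0000·0.2500 = -1.2500

v = -1.2500, ω = 0.2500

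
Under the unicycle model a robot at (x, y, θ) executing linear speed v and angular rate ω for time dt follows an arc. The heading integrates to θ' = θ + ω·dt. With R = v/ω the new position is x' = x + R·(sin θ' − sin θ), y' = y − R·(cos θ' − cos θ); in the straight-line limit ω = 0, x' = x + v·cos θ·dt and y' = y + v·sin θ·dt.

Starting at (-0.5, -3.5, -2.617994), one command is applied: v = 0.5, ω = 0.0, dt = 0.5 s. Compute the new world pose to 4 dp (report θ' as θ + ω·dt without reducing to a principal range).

θ' = -2.6180 + 0.0·0.5 = -2.6180
ω = 0 → straight: x' = -0.5 + 0.5·cos(-2.6180)·0.5 = -0.7165
y' = -3.5 + 0.5·sin(-2.6180)·0.5 = -3.6250

(-0.7165, -3.6250, -2.6180)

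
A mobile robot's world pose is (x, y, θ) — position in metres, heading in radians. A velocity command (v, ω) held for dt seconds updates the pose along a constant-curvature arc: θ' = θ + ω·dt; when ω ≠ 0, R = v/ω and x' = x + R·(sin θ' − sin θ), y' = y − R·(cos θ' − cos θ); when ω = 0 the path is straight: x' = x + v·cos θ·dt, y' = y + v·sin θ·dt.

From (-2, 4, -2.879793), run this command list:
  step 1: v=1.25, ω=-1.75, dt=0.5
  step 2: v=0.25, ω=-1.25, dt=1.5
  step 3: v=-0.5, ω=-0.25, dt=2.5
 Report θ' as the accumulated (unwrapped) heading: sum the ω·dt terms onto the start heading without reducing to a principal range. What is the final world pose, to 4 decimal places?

(-3.7614, 4.0170, -6.2548)

step 1: θ'=-3.7548 (R=-0.7143) → pose (-2.5959, 4.1058, -3.7548)
step 2: θ'=-5.6298 (R=-0.2000) → pose (-2.6024, 4.4282, -5.6298)
step 3: θ'=-6.2548 (R=2.0000) → pose (-3.7614, 4.0170, -6.2548)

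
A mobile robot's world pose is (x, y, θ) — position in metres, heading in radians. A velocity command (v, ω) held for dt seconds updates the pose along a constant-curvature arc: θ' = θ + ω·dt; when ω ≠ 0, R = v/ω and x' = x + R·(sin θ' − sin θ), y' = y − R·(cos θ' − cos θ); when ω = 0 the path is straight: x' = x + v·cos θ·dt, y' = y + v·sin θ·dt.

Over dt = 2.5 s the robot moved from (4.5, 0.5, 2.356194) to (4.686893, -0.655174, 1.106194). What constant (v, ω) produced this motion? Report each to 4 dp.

Δθ = 1.106194 − 2.356194 = -1.250000
ω = Δθ/dt = -1.250000/2.5 = -0.5000
R = −Δy/(cos θ' − cos θ) = 1.0000
v = R·ω = 1.0000·-0.5000 = -0.5000

v = -0.5000, ω = -0.5000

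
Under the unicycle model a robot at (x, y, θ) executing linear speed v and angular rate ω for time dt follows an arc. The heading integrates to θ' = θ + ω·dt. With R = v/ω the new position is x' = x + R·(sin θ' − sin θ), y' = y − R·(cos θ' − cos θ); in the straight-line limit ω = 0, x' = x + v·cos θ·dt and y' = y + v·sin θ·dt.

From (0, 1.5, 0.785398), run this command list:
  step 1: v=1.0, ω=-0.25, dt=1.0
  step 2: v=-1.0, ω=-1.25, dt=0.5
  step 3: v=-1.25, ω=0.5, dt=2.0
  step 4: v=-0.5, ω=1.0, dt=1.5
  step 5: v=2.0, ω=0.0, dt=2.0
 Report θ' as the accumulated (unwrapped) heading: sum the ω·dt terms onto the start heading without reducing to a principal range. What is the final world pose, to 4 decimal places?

(-4.8066, 3.0388, 2.4104)

step 1: θ'=0.5354 (R=-4.0000) → pose (0.7877, 2.1118, 0.5354)
step 2: θ'=-0.0896 (R=0.8000) → pose (0.3080, 2.0031, -0.0896)
step 3: θ'=0.9104 (R=-2.5000) → pose (-1.8901, 1.0467, 0.9104)
step 4: θ'=2.4104 (R=-0.5000) → pose (-1.8291, 0.3678, 2.4104)
step 5: θ'=2.4104 (straight) → pose (-4.8066, 3.0388, 2.4104)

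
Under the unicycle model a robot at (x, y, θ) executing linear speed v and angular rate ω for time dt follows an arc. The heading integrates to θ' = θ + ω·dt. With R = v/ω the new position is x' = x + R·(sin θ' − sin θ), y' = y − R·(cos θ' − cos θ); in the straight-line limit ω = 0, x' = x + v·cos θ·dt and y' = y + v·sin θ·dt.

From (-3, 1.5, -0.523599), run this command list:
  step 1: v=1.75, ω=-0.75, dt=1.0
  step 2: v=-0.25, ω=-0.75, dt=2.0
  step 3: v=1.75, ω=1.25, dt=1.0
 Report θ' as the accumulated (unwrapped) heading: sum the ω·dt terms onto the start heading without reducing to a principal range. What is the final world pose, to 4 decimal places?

step 1: θ'=-1.2736 (R=-2.3333) → pose (-1.9356, 0.1626, -1.2736)
step 2: θ'=-2.7736 (R=0.3333) → pose (-1.7368, 0.5712, -2.7736)
step 3: θ'=-1.5236 (R=1.4000) → pose (-2.6316, -0.8011, -1.5236)

(-2.6316, -0.8011, -1.5236)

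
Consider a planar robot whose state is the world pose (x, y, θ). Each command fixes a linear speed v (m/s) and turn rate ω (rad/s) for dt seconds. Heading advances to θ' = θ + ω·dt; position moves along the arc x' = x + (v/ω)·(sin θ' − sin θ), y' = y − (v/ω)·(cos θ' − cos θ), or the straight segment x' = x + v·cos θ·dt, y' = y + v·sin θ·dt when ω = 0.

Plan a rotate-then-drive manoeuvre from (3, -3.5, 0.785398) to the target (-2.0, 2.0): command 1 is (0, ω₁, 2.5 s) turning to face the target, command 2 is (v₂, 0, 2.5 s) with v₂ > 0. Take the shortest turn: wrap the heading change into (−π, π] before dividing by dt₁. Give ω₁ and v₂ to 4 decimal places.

ω₁ = 0.6093, v₂ = 2.9732

heading to target = atan2(2−-3.5, -2−3) = 2.3086
Δθ = wrap(2.3086 − 0.7854) = 1.5232; ω₁ = Δθ/dt₁ = 0.6093
distance = √((-2−3)² + (2−-3.5)²) = 7.4330; v₂ = distance/dt₂ = 2.9732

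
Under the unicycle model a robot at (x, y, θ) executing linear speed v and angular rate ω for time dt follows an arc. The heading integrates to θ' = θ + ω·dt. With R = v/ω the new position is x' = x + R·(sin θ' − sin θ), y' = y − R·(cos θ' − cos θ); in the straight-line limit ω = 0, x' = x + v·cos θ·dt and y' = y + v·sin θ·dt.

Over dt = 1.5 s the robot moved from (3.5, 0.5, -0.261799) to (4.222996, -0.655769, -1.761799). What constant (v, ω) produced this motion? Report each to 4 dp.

v = 1.0000, ω = -1.0000

Δθ = -1.761799 − -0.261799 = -1.500000
ω = Δθ/dt = -1.500000/1.5 = -1.0000
R = −Δy/(cos θ' − cos θ) = -1.0000
v = R·ω = -1.0000·-1.0000 = 1.0000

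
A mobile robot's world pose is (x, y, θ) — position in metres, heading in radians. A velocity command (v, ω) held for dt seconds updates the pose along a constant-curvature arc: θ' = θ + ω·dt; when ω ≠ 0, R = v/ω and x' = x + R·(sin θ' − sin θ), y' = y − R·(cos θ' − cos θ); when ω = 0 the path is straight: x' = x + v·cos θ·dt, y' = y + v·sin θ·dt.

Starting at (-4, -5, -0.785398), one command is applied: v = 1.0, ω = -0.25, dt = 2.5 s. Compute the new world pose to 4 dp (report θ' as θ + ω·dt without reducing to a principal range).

θ' = -0.7854 + -0.25·2.5 = -1.4104
R = v/ω = 1.0/-0.25 = -4.0000
x' = -4 + -4.0000·(sin -1.4104 − sin -0.7854) = -2.8798
y' = -5 − -4.0000·(cos -1.4104 − cos -0.7854) = -7.1896

(-2.8798, -7.1896, -1.4104)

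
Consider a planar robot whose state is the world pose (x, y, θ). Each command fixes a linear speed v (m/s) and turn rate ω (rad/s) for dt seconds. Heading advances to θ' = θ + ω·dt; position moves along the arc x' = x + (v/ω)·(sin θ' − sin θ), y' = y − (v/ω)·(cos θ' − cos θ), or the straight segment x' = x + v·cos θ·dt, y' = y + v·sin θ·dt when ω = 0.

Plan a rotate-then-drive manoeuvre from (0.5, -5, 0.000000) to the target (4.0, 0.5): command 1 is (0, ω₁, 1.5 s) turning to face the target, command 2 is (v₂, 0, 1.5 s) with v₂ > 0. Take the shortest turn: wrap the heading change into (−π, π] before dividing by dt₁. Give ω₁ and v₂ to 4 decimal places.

heading to target = atan2(0.5−-5, 4−0.5) = 1.0041
Δθ = wrap(1.0041 − 0.0000) = 1.0041; ω₁ = Δθ/dt₁ = 0.6694
distance = √((4−0.5)² + (0.5−-5)²) = 6.5192; v₂ = distance/dt₂ = 4.3461

ω₁ = 0.6694, v₂ = 4.3461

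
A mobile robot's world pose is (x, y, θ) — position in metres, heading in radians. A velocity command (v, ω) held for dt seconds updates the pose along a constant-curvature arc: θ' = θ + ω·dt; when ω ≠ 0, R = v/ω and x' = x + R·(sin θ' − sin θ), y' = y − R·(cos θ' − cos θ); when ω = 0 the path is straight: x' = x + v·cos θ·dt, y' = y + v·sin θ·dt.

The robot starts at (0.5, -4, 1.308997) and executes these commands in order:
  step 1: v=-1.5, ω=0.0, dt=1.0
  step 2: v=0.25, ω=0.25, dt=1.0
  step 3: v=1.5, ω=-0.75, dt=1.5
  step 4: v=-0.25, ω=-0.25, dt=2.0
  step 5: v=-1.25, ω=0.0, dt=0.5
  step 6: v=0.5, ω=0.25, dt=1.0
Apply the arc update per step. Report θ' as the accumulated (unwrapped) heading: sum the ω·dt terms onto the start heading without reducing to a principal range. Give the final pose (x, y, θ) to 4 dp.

(0.6924, -3.4308, 0.1840)

step 1: θ'=1.3090 (straight) → pose (0.1118, -5.4489, 1.3090)
step 2: θ'=1.5590 (R=1.0000) → pose (0.1458, -5.2019, 1.5590)
step 3: θ'=0.4340 (R=-2.0000) → pose (1.3046, -3.4109, 0.4340)
step 4: θ'=-0.0660 (R=1.0000) → pose (0.8182, -3.5014, -0.0660)
step 5: θ'=-0.0660 (straight) → pose (0.1945, -3.4602, -0.0660)
step 6: θ'=0.1840 (R=2.0000) → pose (0.6924, -3.4308, 0.1840)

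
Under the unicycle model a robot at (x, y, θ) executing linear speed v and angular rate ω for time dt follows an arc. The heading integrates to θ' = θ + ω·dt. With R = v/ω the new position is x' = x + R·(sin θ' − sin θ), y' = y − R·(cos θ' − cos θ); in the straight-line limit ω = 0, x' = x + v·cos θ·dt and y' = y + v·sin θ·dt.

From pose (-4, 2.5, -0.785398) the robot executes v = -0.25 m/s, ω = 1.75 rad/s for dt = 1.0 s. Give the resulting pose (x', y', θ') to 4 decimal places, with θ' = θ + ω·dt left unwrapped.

(-4.2184, 2.4804, 0.9646)

θ' = -0.7854 + 1.75·1.0 = 0.9646
R = v/ω = -0.25/1.75 = -0.1429
x' = -4 + -0.1429·(sin 0.9646 − sin -0.7854) = -4.2184
y' = 2.5 − -0.1429·(cos 0.9646 − cos -0.7854) = 2.4804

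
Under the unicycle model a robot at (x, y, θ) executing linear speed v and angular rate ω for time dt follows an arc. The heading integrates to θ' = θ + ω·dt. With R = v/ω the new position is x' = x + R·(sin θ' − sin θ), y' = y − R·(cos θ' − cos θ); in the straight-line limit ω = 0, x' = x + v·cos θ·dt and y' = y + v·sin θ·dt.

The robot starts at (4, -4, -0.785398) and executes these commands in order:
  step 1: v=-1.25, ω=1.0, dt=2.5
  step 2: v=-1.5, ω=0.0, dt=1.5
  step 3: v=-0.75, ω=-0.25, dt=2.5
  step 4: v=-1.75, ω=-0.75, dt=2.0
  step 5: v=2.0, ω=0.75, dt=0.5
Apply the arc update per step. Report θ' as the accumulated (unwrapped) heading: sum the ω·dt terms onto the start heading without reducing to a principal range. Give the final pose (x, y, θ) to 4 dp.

(-0.1380, -10.3876, -0.0354)

step 1: θ'=1.7146 (R=-1.2500) → pose (1.8790, -5.0630, 1.7146)
step 2: θ'=1.7146 (straight) → pose (2.2015, -7.2898, 1.7146)
step 3: θ'=1.0896 (R=3.0000) → pose (1.8918, -9.1082, 1.0896)
step 4: θ'=-0.4104 (R=2.3333) → pose (-1.1075, -10.1679, -0.4104)
step 5: θ'=-0.0354 (R=2.6667) → pose (-0.1380, -10.3876, -0.0354)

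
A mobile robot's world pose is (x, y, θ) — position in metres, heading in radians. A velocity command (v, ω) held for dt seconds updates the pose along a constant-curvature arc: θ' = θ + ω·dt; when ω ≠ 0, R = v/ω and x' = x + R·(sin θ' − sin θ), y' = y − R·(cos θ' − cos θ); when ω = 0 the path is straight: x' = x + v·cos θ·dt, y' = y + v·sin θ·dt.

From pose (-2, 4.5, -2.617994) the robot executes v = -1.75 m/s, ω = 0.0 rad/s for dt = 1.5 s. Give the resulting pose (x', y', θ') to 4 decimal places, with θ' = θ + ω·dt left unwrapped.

(0.2733, 5.8125, -2.6180)

θ' = -2.6180 + 0.0·1.5 = -2.6180
ω = 0 → straight: x' = -2 + -1.75·cos(-2.6180)·1.5 = 0.2733
y' = 4.5 + -1.75·sin(-2.6180)·1.5 = 5.8125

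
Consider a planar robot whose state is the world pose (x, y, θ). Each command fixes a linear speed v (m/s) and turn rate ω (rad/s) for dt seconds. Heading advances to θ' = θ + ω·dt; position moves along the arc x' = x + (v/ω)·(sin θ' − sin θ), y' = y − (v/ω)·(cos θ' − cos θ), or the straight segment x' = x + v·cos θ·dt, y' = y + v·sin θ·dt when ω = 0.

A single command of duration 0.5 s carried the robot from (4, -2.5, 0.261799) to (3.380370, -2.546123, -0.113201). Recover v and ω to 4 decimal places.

Δθ = -0.113201 − 0.261799 = -0.375000
ω = Δθ/dt = -0.375000/0.5 = -0.7500
R = Δx/(sin θ' − sin θ) = 1.6667
v = R·ω = 1.6667·-0.7500 = -1.2500

v = -1.2500, ω = -0.7500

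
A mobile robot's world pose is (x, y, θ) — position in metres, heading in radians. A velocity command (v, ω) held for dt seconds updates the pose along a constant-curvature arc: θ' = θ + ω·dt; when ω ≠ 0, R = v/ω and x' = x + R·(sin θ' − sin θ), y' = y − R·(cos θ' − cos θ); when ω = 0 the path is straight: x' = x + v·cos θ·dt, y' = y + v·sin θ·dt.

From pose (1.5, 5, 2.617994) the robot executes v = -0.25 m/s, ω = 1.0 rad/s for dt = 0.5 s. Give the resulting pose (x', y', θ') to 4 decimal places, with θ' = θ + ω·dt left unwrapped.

θ' = 2.6180 + 1.0·0.5 = 3.1180
R = v/ω = -0.25/1.0 = -0.2500
x' = 1.5 + -0.2500·(sin 3.1180 − sin 2.6180) = 1.6191
y' = 5 − -0.2500·(cos 3.1180 − cos 2.6180) = 4.9666

(1.6191, 4.9666, 3.1180)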